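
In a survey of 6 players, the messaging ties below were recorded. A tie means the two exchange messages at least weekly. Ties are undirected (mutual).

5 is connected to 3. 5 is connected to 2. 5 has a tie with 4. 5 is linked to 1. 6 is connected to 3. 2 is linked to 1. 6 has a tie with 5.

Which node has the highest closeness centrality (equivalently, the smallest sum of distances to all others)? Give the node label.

5

Farness (sum of distances to all others) for each node — 1:8, 2:8, 3:8, 4:9, 5:5, 6:8.
The smallest farness is 5, for 5, so 5 has the highest closeness.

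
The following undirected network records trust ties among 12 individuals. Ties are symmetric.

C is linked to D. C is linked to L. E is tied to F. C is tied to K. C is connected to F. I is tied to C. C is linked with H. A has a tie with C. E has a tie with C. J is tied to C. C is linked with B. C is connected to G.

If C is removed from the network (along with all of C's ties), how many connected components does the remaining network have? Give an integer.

Without C, the remaining ties split the others into: {G}; {A}; {L}; {E, F}; {I}; {D}; {H}; {K}; {J}; {B}.
That's 10 separate components.

10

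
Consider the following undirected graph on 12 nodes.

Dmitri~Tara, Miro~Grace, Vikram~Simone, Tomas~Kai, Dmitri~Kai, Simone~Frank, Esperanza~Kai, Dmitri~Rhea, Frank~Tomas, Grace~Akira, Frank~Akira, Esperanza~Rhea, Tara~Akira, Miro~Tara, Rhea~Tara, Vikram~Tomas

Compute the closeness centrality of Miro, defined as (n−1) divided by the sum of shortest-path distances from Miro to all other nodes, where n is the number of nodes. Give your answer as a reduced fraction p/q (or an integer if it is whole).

11/30

Distances from Miro: Akira:2, Dmitri:2, Esperanza:3, Frank:3, Grace:1, Kai:3, Rhea:2, Simone:4, Tara:1, Tomas:4, Vikram:5. Sum = 30.
n = 12, so closeness = 11/30.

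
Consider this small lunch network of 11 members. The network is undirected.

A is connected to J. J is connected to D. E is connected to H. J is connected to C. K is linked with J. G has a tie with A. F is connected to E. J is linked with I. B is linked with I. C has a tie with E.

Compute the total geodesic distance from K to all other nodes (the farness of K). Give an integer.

26

Distances from K: A:2, B:3, C:2, D:2, E:3, F:4, G:3, H:4, I:2, J:1.
Sum = 2 + 3 + 2 + 2 + 3 + 4 + 3 + 4 + 2 + 1 = 26.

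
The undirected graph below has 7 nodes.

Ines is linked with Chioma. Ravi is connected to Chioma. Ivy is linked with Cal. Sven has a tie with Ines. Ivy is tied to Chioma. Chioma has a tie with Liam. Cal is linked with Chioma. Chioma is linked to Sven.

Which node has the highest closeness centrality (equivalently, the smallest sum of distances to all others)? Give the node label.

Farness (sum of distances to all others) for each node — Cal:10, Chioma:6, Ines:10, Ivy:10, Liam:11, Ravi:11, Sven:10.
The smallest farness is 6, for Chioma, so Chioma has the highest closeness.

Chioma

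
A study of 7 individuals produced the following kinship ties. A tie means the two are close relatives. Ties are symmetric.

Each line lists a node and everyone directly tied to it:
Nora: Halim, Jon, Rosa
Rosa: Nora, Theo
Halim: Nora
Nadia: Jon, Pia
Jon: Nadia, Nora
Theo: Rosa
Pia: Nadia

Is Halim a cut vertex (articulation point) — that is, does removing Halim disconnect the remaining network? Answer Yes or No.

No

Even without Halim, every remaining node can still reach every other (the residual graph is connected), so Halim is not a cut vertex.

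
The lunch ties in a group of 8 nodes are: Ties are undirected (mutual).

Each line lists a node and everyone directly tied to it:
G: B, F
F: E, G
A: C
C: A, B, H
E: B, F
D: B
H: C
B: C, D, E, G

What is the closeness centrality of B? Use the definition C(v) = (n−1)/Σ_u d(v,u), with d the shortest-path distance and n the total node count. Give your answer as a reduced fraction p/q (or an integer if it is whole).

7/10

Distances from B: A:2, C:1, D:1, E:1, F:2, G:1, H:2. Sum = 10.
n = 8, so closeness = 7/10.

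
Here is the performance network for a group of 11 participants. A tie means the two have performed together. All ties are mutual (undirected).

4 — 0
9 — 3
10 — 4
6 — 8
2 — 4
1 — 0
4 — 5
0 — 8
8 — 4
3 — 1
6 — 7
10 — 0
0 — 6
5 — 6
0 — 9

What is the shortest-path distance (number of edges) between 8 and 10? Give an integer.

One shortest route is 8 – 0 – 10, which uses 2 edges, and 8 and 10 are not directly tied, so nothing shorter exists. So d(8,10) = 2.

2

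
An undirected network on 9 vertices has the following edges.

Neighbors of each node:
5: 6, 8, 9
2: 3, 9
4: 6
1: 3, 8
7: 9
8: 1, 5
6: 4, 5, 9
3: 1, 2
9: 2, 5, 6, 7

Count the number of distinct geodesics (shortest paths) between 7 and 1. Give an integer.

The shortest distance is 4. The length-4 paths are: 7–9–2–3–1; 7–9–5–8–1.
That gives 2 distinct shortest paths.

2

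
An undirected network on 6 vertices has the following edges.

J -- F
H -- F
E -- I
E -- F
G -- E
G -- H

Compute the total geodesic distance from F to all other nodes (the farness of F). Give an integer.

7

Distances from F: E:1, G:2, H:1, I:2, J:1.
Sum = 1 + 2 + 1 + 2 + 1 = 7.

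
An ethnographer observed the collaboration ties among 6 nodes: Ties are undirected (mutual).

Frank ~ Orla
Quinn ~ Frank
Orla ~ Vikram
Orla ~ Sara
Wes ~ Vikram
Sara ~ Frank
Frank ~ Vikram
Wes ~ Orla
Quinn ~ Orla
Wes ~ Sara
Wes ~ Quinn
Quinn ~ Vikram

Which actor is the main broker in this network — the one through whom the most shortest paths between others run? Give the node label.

Unnormalized betweenness of each node: Frank:2/3, Orla:11/12, Quinn:1/4, Sara:1/4, Vikram:1/4, Wes:2/3.
Orla has the largest value, 11/12, making it the main broker — the node through which the most shortest paths run.

Orla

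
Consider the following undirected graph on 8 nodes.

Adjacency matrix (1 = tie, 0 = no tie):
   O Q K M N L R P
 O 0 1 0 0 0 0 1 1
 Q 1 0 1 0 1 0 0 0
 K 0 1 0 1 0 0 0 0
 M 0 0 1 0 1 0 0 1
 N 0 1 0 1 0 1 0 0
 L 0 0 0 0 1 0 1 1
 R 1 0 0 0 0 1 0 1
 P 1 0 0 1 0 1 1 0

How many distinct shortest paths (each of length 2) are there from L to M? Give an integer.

The shortest distance is 2. The length-2 paths are: L–N–M; L–P–M.
That gives 2 distinct shortest paths.

2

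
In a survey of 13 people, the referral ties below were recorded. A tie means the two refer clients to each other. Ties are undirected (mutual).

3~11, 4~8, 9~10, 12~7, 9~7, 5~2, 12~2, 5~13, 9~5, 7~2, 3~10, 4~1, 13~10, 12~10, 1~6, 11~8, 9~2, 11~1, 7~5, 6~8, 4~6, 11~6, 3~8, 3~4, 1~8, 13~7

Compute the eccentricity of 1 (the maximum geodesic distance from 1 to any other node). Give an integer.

Distances from 1: 2:5, 3:2, 4:1, 5:5, 6:1, 7:5, 8:1, 9:4, 10:3, 11:1, 12:4, 13:4.
The largest is 5 (to 5, 7, and 2), so the eccentricity of 1 is 5.

5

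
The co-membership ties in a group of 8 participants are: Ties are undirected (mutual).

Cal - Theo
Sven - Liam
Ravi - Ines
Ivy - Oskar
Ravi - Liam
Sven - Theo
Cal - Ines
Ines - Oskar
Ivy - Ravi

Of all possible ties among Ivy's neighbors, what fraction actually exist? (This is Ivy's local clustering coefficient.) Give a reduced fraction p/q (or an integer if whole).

Ivy's neighbors: Oskar and Ravi (k = 2).
Possible neighbor pairs: C(2,2) = 1. Edges among them: none → e = 0.
Clustering(Ivy) = 0/1.

0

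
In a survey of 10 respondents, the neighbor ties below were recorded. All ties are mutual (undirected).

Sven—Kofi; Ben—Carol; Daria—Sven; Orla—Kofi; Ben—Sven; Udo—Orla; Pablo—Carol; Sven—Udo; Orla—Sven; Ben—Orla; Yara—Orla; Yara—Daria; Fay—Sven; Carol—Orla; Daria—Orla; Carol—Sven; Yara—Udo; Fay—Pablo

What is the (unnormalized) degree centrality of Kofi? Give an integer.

Kofi is directly tied to Orla and Sven. That is 2 neighbors, so the degree of Kofi is 2.

2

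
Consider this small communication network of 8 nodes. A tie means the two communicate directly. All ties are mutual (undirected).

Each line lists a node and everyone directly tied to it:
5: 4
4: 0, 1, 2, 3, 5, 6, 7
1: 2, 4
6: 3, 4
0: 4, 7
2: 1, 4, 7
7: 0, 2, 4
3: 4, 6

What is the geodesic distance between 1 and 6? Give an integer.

One shortest route is 1 – 4 – 6, which uses 2 edges, and 1 and 6 are not directly tied, so nothing shorter exists. So d(1,6) = 2.

2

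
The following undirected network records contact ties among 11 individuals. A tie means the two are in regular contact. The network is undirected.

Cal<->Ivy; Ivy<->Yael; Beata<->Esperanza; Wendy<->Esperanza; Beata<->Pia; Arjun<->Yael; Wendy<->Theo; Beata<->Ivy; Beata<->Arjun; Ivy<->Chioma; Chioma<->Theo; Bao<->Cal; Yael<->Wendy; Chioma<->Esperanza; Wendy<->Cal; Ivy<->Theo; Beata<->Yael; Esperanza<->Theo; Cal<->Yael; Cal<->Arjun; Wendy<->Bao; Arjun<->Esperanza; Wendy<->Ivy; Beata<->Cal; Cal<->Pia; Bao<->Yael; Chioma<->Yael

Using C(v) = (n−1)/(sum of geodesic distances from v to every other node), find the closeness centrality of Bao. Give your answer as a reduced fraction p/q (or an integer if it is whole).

Distances from Bao: Arjun:2, Beata:2, Cal:1, Chioma:2, Esperanza:2, Ivy:2, Pia:2, Theo:2, Wendy:1, Yael:1. Sum = 17.
n = 11, so closeness = 10/17.

10/17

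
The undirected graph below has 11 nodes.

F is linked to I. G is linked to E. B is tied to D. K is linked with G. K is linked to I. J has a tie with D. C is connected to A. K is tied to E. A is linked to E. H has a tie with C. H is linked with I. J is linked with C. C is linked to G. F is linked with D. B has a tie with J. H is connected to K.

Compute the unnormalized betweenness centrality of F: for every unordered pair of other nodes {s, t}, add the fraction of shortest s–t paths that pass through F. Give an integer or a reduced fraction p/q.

Pairs whose geodesics pass through F — K–D: 1; K–B: 1/3; H–D: 1/2; I–D: 1; I–B: 1; I–J: 1/2; D–E: 1/3.
All other pairs contribute 0.
Summing the contributions gives betweenness(F) = 14/3.

14/3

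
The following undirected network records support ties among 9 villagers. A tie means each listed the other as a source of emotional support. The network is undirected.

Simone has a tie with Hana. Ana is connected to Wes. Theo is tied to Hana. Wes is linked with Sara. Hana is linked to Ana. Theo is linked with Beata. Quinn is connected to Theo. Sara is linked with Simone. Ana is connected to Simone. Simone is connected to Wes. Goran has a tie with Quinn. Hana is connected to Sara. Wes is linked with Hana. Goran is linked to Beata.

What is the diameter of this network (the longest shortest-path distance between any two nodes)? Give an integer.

4

Eccentricity of each node (its greatest distance to any other): Ana:4, Beata:3, Goran:4, Hana:3, Quinn:3, Sara:4, Simone:4, Theo:2, Wes:4.
The maximum eccentricity is 4, realized for instance by the pair Sara–Goran via Sara – Hana – Theo – Quinn – Goran. So the diameter is 4.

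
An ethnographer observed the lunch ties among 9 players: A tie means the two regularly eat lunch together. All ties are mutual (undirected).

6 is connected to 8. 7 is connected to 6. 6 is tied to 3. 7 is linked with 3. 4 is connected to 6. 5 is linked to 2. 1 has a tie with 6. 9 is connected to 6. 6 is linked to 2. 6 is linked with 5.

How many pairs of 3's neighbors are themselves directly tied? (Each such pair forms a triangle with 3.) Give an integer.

1

3's neighbors: 6 and 7.
Neighbor pairs that are themselves tied: 3–6–7. Each forms one triangle with 3, for 1 in total.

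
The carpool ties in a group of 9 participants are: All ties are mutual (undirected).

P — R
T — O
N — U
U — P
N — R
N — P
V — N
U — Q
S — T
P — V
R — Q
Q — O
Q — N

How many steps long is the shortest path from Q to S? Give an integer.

3

One shortest route is Q – O – T – S, which uses 3 edges, and at distance 2 from Q we only reach {P, T, V}, which does not include S. So d(Q,S) = 3.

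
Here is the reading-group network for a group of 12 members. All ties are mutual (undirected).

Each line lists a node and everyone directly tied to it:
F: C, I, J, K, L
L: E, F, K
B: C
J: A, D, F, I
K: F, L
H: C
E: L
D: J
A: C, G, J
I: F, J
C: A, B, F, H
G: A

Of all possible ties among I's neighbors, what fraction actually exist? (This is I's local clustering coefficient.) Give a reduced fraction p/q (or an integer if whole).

1

I's neighbors: F and J (k = 2).
Possible neighbor pairs: C(2,2) = 1. Edges among them: F–J → e = 1.
Clustering(I) = 1/1.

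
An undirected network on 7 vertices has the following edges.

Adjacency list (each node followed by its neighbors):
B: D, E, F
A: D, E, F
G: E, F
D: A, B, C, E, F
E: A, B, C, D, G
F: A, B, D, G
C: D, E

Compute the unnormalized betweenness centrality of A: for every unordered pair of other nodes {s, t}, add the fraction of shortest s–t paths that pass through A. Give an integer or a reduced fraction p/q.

1/4

Pairs whose geodesics pass through A — F–E: 1/4.
All other pairs contribute 0.
Summing the contributions gives betweenness(A) = 1/4.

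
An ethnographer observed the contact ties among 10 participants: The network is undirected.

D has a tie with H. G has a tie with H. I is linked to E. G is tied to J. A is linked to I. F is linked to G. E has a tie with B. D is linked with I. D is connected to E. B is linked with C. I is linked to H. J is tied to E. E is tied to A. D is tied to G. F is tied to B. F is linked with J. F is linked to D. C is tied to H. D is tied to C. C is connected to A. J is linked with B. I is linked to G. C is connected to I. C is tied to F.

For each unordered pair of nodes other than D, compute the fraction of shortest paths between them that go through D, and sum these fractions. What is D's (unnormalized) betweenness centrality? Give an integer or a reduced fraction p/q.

Pairs whose geodesics pass through D — C–E: 1/4; C–G: 1/4; I–F: 1/3; H–E: 1/2; H–F: 1/3; E–G: 1/3; E–F: 1/3.
All other pairs contribute 0.
Summing the contributions gives betweenness(D) = 7/3.

7/3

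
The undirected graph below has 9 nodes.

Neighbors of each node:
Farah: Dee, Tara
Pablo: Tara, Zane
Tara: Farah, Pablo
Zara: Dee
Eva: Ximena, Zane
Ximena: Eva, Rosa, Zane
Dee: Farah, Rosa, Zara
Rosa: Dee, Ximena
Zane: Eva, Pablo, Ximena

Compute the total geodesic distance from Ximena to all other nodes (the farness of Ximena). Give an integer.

Distances from Ximena: Dee:2, Eva:1, Farah:3, Pablo:2, Rosa:1, Tara:3, Zane:1, Zara:3.
Sum = 2 + 1 + 3 + 2 + 1 + 3 + 1 + 3 = 16.

16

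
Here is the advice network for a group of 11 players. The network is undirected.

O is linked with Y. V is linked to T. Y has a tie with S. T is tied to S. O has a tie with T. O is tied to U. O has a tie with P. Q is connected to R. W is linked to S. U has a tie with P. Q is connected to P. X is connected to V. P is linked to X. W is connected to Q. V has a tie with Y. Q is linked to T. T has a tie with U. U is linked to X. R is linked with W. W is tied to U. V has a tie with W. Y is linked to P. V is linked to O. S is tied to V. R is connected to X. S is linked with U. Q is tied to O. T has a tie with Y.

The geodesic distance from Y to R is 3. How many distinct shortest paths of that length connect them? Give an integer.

7

The shortest distance is 3. The length-3 paths are: Y–V–W–R; Y–S–W–R; Y–V–X–R; Y–P–X–R; Y–P–Q–R; Y–O–Q–R (and 1 more).
That gives 7 distinct shortest paths.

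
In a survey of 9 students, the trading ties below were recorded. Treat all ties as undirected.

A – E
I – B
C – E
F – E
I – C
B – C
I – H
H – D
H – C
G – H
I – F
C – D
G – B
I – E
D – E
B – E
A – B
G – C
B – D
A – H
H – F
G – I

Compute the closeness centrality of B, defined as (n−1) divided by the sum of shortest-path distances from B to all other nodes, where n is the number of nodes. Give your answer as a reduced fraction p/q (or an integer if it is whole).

Distances from B: A:1, C:1, D:1, E:1, F:2, G:1, H:2, I:1. Sum = 10.
n = 9, so closeness = 8/10 = 4/5.

4/5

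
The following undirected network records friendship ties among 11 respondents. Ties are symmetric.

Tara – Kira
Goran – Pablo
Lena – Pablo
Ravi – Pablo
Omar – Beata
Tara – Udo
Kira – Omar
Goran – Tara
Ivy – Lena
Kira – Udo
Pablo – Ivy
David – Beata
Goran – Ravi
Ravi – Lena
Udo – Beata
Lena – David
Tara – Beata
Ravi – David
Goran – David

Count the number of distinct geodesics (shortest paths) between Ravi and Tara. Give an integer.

The shortest distance is 2, and the only length-2 path is Ravi–Goran–Tara. So there is exactly 1 shortest path.

1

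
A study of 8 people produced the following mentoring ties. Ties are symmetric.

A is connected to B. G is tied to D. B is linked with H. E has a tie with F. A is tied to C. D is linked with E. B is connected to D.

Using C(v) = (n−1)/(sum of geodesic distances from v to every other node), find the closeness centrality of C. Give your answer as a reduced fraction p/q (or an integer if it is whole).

7/22

Distances from C: A:1, B:2, D:3, E:4, F:5, G:4, H:3. Sum = 22.
n = 8, so closeness = 7/22.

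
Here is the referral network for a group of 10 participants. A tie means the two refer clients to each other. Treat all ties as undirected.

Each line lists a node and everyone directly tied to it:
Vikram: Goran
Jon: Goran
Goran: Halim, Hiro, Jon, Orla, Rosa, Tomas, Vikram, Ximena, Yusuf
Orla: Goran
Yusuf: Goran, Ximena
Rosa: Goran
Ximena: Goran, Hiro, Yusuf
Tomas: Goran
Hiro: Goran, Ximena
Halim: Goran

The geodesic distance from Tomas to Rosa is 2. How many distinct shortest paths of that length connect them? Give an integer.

The shortest distance is 2, and the only length-2 path is Tomas–Goran–Rosa. So there is exactly 1 shortest path.

1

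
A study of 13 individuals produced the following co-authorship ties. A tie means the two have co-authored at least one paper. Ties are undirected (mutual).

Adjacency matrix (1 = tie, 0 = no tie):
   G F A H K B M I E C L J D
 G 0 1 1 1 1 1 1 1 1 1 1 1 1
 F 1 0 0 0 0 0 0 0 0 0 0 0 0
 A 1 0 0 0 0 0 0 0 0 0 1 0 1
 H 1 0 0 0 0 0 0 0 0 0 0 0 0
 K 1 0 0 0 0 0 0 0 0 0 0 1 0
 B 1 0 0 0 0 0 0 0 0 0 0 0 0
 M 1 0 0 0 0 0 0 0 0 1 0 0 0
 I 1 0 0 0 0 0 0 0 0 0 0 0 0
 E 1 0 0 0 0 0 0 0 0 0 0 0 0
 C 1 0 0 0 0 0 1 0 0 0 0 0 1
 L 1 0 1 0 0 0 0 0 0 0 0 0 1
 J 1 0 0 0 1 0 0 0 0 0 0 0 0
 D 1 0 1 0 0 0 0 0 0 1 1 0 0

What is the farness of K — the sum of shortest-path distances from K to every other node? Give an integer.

Distances from K: A:2, B:2, C:2, D:2, E:2, F:2, G:1, H:2, I:2, J:1, L:2, M:2.
Sum = 2 + 2 + 2 + 2 + 2 + 2 + 1 + 2 + 2 + 1 + 2 + 2 = 22.

22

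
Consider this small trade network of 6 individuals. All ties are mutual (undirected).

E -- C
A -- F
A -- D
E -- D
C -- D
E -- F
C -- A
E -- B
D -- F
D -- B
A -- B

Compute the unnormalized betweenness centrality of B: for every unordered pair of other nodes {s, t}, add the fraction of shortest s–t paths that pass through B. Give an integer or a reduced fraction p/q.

Pairs whose geodesics pass through B — A–E: 1/4.
All other pairs contribute 0.
Summing the contributions gives betweenness(B) = 1/4.

1/4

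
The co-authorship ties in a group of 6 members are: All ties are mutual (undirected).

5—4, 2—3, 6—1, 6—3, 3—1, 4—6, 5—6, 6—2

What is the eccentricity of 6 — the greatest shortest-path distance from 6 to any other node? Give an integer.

Distances from 6: 1:1, 2:1, 3:1, 4:1, 5:1.
The largest is 1 (to 5, 4, 1, 3, and 2), so the eccentricity of 6 is 1.

1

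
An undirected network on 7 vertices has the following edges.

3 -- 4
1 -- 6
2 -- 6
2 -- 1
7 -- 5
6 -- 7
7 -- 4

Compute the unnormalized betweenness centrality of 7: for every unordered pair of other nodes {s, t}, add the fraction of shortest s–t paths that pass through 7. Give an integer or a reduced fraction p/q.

Pairs whose geodesics pass through 7 — 5–4: 1; 5–3: 1; 5–2: 1; 5–6: 1; 5–1: 1; 4–2: 1; 4–6: 1; 4–1: 1; 3–2: 1; 3–6: 1; 3–1: 1.
All other pairs contribute 0.
Summing the contributions gives betweenness(7) = 11.

11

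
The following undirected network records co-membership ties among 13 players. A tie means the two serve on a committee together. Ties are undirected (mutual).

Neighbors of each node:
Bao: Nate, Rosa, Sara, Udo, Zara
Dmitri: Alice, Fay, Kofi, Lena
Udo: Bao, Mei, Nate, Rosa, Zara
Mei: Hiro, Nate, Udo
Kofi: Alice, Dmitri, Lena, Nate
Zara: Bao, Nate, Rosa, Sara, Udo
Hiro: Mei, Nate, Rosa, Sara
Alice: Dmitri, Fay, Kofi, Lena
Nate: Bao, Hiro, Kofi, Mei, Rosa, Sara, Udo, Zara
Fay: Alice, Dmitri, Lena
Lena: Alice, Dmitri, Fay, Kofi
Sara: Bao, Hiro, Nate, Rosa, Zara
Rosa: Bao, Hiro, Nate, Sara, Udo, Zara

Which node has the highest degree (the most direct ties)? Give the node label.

Degrees — Alice:4, Bao:5, Dmitri:4, Fay:3, Hiro:4, Kofi:4, Lena:4, Mei:3, Nate:8, Rosa:6, Sara:5, Udo:5, Zara:5.
The maximum is 8, attained only by Nate.

Nate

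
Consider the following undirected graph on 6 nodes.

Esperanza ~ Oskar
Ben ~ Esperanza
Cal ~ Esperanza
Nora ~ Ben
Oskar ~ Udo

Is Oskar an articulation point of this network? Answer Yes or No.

Removing Oskar leaves {Ben, Cal, Esperanza, and Nora} with no path to {Udo}, so the network splits into 2 components. Oskar is a cut vertex.

Yes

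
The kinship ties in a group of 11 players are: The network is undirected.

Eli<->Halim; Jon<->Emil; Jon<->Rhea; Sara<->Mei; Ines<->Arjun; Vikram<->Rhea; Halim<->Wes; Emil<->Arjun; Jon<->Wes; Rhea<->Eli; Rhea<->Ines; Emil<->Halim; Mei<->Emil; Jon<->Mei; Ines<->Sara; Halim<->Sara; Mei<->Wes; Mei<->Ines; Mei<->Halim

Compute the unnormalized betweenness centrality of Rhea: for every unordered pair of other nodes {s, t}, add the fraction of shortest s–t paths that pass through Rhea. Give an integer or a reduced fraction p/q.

12

Pairs whose geodesics pass through Rhea — Jon–Vikram: 1; Jon–Eli: 1; Jon–Ines: 1/2; Vikram–Eli: 1; Vikram–Ines: 1; Vikram–Emil: 1; Vikram–Arjun: 1; Vikram–Wes: 1; Vikram–Mei: 2/2; Vikram–Sara: 1; Vikram–Halim: 1; Eli–Ines: 1; Eli–Arjun: 1/2.
All other pairs contribute 0.
Summing the contributions gives betweenness(Rhea) = 12.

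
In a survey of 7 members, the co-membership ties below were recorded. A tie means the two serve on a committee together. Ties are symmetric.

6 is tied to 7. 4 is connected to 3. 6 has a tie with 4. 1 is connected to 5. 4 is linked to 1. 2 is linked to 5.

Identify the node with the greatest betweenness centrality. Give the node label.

4

Unnormalized betweenness of each node: 1:8, 2:0, 3:0, 4:11, 5:5, 6:5, 7:0.
4 has the largest value, 11, making it the main broker — the node through which the most shortest paths run.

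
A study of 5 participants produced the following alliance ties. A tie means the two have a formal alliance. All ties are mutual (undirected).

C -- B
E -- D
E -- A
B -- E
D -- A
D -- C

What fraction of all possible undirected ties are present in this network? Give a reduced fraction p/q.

3/5

There are 6 edges and 5 nodes, so the maximum possible is C(5,2) = 10.
Density = 6/10 = 3/5.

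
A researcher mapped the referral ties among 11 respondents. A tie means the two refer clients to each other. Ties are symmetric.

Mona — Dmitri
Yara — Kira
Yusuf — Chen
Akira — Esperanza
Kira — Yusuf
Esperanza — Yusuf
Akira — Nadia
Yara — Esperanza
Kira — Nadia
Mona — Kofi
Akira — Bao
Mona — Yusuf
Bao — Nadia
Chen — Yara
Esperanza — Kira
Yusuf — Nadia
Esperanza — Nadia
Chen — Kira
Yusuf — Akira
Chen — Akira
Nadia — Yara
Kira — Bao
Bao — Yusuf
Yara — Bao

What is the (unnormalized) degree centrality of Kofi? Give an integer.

Kofi is directly tied to Mona. That is 1 neighbor, so the degree of Kofi is 1.

1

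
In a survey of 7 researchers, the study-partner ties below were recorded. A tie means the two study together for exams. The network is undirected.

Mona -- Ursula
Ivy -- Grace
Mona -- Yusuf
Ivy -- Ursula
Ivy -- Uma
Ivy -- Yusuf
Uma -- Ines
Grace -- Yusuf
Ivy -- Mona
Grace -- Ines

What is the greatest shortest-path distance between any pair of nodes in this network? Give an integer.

Eccentricity of each node (its greatest distance to any other): Grace:2, Ines:3, Ivy:2, Mona:3, Uma:2, Ursula:3, Yusuf:2.
The maximum eccentricity is 3, realized for instance by the pair Mona–Ines via Mona – Yusuf – Grace – Ines. So the diameter is 3.

3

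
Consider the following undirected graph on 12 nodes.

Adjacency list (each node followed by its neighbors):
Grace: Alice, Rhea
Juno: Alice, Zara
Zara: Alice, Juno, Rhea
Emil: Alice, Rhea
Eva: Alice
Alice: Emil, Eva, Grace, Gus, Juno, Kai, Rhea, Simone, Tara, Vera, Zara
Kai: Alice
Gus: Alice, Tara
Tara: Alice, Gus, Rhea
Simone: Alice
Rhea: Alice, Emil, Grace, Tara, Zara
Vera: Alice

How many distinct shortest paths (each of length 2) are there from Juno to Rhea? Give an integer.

2

The shortest distance is 2. The length-2 paths are: Juno–Alice–Rhea; Juno–Zara–Rhea.
That gives 2 distinct shortest paths.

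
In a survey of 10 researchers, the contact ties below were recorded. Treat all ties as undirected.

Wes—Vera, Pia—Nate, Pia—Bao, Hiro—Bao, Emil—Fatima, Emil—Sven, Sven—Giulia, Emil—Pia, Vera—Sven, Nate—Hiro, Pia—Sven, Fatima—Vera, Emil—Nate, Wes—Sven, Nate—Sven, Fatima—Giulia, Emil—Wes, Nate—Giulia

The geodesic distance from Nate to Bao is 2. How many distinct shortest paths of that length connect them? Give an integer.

2

The shortest distance is 2. The length-2 paths are: Nate–Hiro–Bao; Nate–Pia–Bao.
That gives 2 distinct shortest paths.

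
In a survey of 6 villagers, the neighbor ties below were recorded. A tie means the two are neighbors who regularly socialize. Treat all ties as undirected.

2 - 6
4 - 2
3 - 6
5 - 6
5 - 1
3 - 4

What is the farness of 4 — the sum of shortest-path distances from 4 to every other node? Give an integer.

11

Distances from 4: 1:4, 2:1, 3:1, 5:3, 6:2.
Sum = 4 + 1 + 1 + 3 + 2 = 11.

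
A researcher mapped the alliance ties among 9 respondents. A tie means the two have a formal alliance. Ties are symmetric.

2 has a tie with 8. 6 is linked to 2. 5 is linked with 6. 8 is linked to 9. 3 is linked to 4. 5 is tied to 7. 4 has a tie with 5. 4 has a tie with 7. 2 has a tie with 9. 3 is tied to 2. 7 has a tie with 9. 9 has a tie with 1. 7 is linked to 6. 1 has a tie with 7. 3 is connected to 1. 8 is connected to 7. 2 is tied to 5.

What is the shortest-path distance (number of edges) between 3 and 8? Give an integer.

2

One shortest route is 3 – 2 – 8, which uses 2 edges, and 3 and 8 are not directly tied, so nothing shorter exists. So d(3,8) = 2.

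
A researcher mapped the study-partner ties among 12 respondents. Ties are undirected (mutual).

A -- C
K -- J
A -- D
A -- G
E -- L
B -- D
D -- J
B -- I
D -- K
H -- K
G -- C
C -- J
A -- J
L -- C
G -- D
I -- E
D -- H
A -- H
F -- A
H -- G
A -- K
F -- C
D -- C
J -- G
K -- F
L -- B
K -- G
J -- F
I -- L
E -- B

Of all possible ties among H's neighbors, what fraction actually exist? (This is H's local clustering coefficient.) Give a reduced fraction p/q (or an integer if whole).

H's neighbors: A, D, G, and K (k = 4).
Possible neighbor pairs: C(4,2) = 6. Edges among them: A–D, A–G, A–K, D–G, D–K, G–K → e = 6.
Clustering(H) = 6/6 = 1.

1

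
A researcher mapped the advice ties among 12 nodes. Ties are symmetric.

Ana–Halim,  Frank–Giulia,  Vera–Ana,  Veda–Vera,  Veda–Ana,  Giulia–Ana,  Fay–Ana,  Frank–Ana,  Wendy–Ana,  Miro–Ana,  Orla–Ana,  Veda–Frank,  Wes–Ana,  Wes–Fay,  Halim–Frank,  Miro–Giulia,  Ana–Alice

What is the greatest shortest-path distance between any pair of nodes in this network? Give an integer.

2

Eccentricity of each node (its greatest distance to any other): Alice:2, Ana:1, Fay:2, Frank:2, Giulia:2, Halim:2, Miro:2, Orla:2, Veda:2, Vera:2, Wendy:2, Wes:2.
The maximum eccentricity is 2, realized for instance by the pair Fay–Wendy via Fay – Ana – Wendy. So the diameter is 2.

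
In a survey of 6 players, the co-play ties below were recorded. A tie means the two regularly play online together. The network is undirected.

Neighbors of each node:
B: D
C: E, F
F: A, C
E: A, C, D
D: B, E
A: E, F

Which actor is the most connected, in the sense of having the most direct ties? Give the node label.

E

Degrees — A:2, B:1, C:2, D:2, E:3, F:2.
The maximum is 3, attained only by E.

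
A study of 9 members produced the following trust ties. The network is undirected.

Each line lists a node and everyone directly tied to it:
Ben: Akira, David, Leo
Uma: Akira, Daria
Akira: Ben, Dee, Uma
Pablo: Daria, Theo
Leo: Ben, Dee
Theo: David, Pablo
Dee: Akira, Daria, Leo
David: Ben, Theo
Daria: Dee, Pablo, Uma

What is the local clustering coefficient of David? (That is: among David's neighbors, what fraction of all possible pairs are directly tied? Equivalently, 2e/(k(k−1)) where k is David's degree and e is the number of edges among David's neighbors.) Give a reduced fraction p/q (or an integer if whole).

0

David's neighbors: Ben and Theo (k = 2).
Possible neighbor pairs: C(2,2) = 1. Edges among them: none → e = 0.
Clustering(David) = 0/1.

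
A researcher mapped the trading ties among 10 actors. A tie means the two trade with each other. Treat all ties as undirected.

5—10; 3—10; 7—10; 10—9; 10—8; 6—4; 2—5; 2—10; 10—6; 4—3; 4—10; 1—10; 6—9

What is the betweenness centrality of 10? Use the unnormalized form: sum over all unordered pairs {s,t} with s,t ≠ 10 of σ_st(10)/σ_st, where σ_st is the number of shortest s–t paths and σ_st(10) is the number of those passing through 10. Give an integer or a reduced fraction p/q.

Pairs whose geodesics pass through 10 — 2–1: 1; 2–6: 1; 2–7: 1; 2–3: 1; 2–9: 1; 2–4: 1; 2–8: 1; 1–6: 1; 1–7: 1; 1–3: 1; 1–9: 1; 1–5: 1; 1–4: 1; 1–8: 1 … (+18 more pairs).
All other pairs contribute 0.
Summing the contributions gives betweenness(10) = 31.

31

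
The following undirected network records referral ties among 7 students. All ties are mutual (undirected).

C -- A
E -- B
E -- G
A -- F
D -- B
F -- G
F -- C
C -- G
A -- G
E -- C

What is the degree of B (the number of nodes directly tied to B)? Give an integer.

2

B is directly tied to D and E. That is 2 neighbors, so the degree of B is 2.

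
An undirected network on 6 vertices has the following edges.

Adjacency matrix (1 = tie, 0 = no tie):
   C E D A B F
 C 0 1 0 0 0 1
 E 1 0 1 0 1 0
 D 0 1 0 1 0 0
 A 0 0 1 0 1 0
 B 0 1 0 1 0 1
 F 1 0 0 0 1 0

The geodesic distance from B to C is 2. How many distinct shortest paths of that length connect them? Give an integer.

The shortest distance is 2. The length-2 paths are: B–E–C; B–F–C.
That gives 2 distinct shortest paths.

2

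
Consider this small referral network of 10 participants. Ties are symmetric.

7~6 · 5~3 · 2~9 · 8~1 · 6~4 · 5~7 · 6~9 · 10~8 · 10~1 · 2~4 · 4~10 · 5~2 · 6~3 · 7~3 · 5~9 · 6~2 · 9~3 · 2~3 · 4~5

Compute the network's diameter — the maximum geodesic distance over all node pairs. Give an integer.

Eccentricity of each node (its greatest distance to any other): 1:4, 2:3, 3:4, 4:2, 5:3, 6:3, 7:4, 8:4, 9:4, 10:3.
The maximum eccentricity is 4, realized for instance by the pair 7–1 via 7 – 6 – 4 – 10 – 1. So the diameter is 4.

4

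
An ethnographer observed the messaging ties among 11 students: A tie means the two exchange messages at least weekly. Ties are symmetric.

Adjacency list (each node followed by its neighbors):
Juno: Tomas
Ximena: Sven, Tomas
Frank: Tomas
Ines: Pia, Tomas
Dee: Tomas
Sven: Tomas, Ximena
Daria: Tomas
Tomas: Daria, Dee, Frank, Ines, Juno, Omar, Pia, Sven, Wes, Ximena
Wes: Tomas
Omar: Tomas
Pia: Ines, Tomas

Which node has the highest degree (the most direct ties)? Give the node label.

Tomas

Degrees — Daria:1, Dee:1, Frank:1, Ines:2, Juno:1, Omar:1, Pia:2, Sven:2, Tomas:10, Wes:1, Ximena:2.
The maximum is 10, attained only by Tomas.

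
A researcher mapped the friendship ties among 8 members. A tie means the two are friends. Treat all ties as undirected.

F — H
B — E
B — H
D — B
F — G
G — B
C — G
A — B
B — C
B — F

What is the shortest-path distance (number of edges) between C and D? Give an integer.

2

One shortest route is C – B – D, which uses 2 edges, and C and D are not directly tied, so nothing shorter exists. So d(C,D) = 2.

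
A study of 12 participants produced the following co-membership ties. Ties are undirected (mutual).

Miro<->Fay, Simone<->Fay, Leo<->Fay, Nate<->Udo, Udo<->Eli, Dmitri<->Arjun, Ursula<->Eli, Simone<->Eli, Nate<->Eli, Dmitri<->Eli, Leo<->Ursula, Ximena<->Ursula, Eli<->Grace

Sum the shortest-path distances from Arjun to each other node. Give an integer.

35

Distances from Arjun: Dmitri:1, Eli:2, Fay:4, Grace:3, Leo:4, Miro:5, Nate:3, Simone:3, Udo:3, Ursula:3, Ximena:4.
Sum = 1 + 2 + 4 + 3 + 4 + 5 + 3 + 3 + 3 + 3 + 4 = 35.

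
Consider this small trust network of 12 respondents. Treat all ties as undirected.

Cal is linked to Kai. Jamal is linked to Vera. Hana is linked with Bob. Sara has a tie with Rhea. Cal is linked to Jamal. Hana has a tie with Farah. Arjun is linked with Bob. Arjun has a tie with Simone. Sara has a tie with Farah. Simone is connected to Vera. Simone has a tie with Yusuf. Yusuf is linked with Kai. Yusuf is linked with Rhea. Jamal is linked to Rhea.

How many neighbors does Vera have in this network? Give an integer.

Vera is directly tied to Jamal and Simone. That is 2 neighbors, so the degree of Vera is 2.

2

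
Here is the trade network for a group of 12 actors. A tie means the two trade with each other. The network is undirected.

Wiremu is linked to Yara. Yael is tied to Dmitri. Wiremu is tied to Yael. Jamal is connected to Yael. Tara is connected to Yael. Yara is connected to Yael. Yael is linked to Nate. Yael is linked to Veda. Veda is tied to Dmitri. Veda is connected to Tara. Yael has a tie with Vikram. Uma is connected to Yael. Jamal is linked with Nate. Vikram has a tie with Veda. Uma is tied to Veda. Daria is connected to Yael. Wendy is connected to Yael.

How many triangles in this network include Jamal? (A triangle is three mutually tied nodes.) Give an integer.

Jamal's neighbors: Nate and Yael.
Neighbor pairs that are themselves tied: Jamal–Nate–Yael. Each forms one triangle with Jamal, for 1 in total.

1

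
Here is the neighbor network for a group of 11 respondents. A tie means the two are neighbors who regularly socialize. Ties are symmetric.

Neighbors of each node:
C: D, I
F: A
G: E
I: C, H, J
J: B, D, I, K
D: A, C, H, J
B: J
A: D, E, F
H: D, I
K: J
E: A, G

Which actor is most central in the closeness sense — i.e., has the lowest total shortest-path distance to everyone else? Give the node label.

D

Farness (sum of distances to all others) for each node — A:20, B:29, C:24, D:17, E:27, F:29, G:36, H:24, I:25, J:20, K:29.
The smallest farness is 17, for D, so D has the highest closeness.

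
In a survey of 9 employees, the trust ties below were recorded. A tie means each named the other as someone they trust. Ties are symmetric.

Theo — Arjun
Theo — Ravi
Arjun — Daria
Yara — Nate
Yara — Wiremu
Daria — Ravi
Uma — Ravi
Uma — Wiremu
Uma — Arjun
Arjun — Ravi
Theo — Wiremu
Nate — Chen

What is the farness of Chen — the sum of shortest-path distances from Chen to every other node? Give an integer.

Distances from Chen: Arjun:5, Daria:6, Nate:1, Ravi:5, Theo:4, Uma:4, Wiremu:3, Yara:2.
Sum = 5 + 6 + 1 + 5 + 4 + 4 + 3 + 2 = 30.

30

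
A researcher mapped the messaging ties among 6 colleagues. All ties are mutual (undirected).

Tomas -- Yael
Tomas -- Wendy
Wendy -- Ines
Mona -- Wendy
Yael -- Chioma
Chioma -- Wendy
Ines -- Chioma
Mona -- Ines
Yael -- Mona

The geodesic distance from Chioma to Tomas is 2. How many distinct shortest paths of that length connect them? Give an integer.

The shortest distance is 2. The length-2 paths are: Chioma–Wendy–Tomas; Chioma–Yael–Tomas.
That gives 2 distinct shortest paths.

2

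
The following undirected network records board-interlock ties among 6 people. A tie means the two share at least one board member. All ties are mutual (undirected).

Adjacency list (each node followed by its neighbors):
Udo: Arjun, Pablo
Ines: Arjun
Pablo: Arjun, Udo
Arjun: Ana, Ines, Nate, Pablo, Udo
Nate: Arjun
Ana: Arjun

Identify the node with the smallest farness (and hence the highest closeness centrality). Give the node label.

Arjun

Farness (sum of distances to all others) for each node — Ana:9, Arjun:5, Ines:9, Nate:9, Pablo:8, Udo:8.
The smallest farness is 5, for Arjun, so Arjun has the highest closeness.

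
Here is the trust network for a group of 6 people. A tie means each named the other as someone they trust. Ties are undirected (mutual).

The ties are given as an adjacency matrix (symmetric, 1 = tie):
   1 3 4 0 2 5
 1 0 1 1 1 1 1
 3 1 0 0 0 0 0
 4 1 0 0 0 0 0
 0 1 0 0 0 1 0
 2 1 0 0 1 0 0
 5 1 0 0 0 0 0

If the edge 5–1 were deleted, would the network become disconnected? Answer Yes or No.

Yes

Without the 5–1 edge there is no alternate route between 5 and 1, so the network disconnects. It is a bridge.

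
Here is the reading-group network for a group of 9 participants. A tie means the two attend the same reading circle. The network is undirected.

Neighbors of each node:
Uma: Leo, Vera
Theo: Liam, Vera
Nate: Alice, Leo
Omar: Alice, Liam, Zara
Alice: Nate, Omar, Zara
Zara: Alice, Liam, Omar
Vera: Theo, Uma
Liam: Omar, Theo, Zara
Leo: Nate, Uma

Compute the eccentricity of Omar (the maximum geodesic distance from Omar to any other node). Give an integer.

4

Distances from Omar: Alice:1, Leo:3, Liam:1, Nate:2, Theo:2, Uma:4, Vera:3, Zara:1.
The largest is 4 (to Uma), so the eccentricity of Omar is 4.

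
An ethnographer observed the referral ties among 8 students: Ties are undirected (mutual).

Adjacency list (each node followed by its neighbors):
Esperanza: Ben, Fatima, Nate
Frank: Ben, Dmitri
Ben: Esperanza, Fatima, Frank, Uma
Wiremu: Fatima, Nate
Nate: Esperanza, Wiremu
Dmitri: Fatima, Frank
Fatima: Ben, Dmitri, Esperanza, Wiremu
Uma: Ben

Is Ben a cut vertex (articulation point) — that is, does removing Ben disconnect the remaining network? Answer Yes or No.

Removing Ben leaves {Dmitri, Esperanza, Fatima, Frank, Nate, and Wiremu} with no path to {Uma}, so the network splits into 2 components. Ben is a cut vertex.

Yes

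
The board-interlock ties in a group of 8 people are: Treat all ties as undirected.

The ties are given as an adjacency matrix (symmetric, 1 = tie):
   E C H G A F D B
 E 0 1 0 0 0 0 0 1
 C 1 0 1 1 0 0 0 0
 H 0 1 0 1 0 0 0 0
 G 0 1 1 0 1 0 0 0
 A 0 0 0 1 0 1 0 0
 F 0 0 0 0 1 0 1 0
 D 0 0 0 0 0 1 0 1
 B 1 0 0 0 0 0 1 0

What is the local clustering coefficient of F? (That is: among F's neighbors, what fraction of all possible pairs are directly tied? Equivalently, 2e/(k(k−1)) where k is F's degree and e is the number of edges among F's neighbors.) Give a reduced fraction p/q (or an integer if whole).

F's neighbors: A and D (k = 2).
Possible neighbor pairs: C(2,2) = 1. Edges among them: none → e = 0.
Clustering(F) = 0/1.

0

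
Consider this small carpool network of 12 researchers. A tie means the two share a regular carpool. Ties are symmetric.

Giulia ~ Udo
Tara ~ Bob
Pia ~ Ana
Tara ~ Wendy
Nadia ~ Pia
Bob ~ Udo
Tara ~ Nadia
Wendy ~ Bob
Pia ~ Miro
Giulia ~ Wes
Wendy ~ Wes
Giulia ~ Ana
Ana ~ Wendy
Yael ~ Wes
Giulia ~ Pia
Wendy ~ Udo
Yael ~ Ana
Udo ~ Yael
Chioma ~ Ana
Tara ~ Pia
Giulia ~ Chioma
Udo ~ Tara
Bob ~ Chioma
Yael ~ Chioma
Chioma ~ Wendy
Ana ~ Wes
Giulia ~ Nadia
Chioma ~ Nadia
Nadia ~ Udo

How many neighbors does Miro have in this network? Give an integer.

Miro is directly tied to Pia. That is 1 neighbor, so the degree of Miro is 1.

1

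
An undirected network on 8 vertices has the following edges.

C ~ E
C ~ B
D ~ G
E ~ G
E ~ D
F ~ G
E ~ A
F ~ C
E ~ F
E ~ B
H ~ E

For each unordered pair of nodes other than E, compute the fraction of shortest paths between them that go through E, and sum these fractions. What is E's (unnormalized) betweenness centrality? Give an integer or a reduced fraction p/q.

31/2

Pairs whose geodesics pass through E — D–C: 1; D–H: 1; D–A: 1; D–F: 1/2; D–B: 1; G–C: 1/2; G–H: 1; G–A: 1; G–B: 1; C–H: 1; C–A: 1; H–A: 1; H–F: 1; H–B: 1 … (+3 more pairs).
All other pairs contribute 0.
Summing the contributions gives betweenness(E) = 31/2.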